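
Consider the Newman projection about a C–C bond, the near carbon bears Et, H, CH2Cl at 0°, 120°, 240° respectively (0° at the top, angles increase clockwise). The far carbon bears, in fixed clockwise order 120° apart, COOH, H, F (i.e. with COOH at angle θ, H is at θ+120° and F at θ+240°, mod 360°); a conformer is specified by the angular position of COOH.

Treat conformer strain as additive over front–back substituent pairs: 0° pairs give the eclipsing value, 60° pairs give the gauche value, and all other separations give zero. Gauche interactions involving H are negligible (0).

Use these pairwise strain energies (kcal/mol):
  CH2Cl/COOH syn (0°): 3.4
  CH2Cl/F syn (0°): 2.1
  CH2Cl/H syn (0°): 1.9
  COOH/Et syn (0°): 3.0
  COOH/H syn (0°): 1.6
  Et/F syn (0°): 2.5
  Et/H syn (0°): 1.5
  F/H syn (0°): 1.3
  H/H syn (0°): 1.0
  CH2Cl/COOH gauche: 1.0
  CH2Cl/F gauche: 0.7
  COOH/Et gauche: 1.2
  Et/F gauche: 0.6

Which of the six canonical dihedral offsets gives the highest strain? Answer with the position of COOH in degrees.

240°

COOH at 0° (eclipsed): Et(0°)/COOH(0°) eclipsed 3.0; H(120°)/H(120°) eclipsed 1.0; CH2Cl(240°)/F(240°) eclipsed 2.1 → 6.1 kcal/mol.
COOH at 60° (staggered): Et(0°)/COOH(60°) gauche 1.2; Et(0°)/F(300°) gauche 0.6; CH2Cl(240°)/F(300°) gauche 0.7 → 2.5 kcal/mol.
COOH at 120° (eclipsed): Et(0°)/F(0°) eclipsed 2.5; H(120°)/COOH(120°) eclipsed 1.6; CH2Cl(240°)/H(240°) eclipsed 1.9 → 6.0 kcal/mol.
COOH at 180° (staggered): Et(0°)/F(60°) gauche 0.6; CH2Cl(240°)/COOH(180°) gauche 1.0 → 1.6 kcal/mol.
COOH at 240° (eclipsed): Et(0°)/H(0°) eclipsed 1.5; H(120°)/F(120°) eclipsed 1.3; CH2Cl(240°)/COOH(240°) eclipsed 3.4 → 6.2 kcal/mol.
COOH at 300° (staggered): Et(0°)/COOH(300°) gauche 1.2; CH2Cl(240°)/COOH(300°) gauche 1.0; CH2Cl(240°)/F(180°) gauche 0.7 → 2.9 kcal/mol.
The maximum (6.2 kcal/mol) occurs with COOH at 240°.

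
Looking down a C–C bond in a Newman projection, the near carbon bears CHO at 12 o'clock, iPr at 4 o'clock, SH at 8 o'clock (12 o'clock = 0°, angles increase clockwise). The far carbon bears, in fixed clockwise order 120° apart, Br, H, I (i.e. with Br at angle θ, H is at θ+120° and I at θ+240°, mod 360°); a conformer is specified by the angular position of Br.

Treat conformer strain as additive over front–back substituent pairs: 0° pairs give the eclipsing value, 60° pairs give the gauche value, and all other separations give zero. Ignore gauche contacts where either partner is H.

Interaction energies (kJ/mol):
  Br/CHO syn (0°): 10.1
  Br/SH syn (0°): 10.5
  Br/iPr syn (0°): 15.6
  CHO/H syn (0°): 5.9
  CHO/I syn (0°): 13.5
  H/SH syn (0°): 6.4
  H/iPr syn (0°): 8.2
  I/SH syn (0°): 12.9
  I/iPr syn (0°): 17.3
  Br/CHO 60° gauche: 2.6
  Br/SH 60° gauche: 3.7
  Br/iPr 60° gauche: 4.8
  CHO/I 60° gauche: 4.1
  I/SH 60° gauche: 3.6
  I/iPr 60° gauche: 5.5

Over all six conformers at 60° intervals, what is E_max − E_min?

20.4 kJ/mol

Br at 0° is eclipsed. CHO at 0° is eclipsed with Br at 0° (10.1); iPr at 120° is eclipsed with H at 120° (8.2); SH at 240° is eclipsed with I at 240° (12.9). Total 31.2 kJ/mol.
Br at 60° is staggered. CHO at 0° is gauche with Br at 60° (2.6); CHO at 0° is gauche with I at 300° (4.1); iPr at 120° is gauche with Br at 60° (4.8); SH at 240° is gauche with I at 300° (3.6). Total 15.1 kJ/mol.
Br at 120° is eclipsed. CHO at 0° is eclipsed with I at 0° (13.5); iPr at 120° is eclipsed with Br at 120° (15.6); SH at 240° is eclipsed with H at 240° (6.4). Total 35.5 kJ/mol.
Br at 180° is staggered. CHO at 0° is gauche with I at 60° (4.1); iPr at 120° is gauche with Br at 180° (4.8); iPr at 120° is gauche with I at 60° (5.5); SH at 240° is gauche with Br at 180° (3.7). Total 18.1 kJ/mol.
Br at 240° is eclipsed. CHO at 0° is eclipsed with H at 0° (5.9); iPr at 120° is eclipsed with I at 120° (17.3); SH at 240° is eclipsed with Br at 240° (10.5). Total 33.7 kJ/mol.
Br at 300° is staggered. CHO at 0° is gauche with Br at 300° (2.6); iPr at 120° is gauche with I at 180° (5.5); SH at 240° is gauche with Br at 300° (3.7); SH at 240° is gauche with I at 180° (3.6). Total 15.4 kJ/mol.
Max at 120° (35.5 kJ/mol), min at 60° (15.1 kJ/mol); barrier = 20.4 kJ/mol.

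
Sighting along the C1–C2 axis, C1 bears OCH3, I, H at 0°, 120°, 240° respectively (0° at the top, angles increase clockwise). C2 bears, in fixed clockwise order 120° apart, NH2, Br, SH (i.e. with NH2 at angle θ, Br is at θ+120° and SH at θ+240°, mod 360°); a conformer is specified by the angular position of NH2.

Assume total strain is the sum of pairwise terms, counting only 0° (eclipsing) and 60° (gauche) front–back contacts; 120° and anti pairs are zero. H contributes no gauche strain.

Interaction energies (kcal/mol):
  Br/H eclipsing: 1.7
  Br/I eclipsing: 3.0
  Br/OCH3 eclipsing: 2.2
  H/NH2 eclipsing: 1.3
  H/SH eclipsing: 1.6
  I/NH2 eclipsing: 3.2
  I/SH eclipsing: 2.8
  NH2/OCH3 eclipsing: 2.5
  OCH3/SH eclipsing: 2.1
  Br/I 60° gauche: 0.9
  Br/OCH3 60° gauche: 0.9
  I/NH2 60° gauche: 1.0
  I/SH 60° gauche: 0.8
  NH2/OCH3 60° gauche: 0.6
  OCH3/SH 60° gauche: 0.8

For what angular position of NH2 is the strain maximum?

0°

NH2 at 0° is eclipsed. OCH3 at 0° is eclipsed with NH2 at 0° (2.5); I at 120° is eclipsed with Br at 120° (3.0); H at 240° is eclipsed with SH at 240° (1.6). Total 7.1 kcal/mol.
NH2 at 60° is staggered. OCH3 at 0° is gauche with NH2 at 60° (0.6); OCH3 at 0° is gauche with SH at 300° (0.8); I at 120° is gauche with NH2 at 60° (1.0); I at 120° is gauche with Br at 180° (0.9). Total 3.3 kcal/mol.
NH2 at 120° is eclipsed. OCH3 at 0° is eclipsed with SH at 0° (2.1); I at 120° is eclipsed with NH2 at 120° (3.2); H at 240° is eclipsed with Br at 240° (1.7). Total 7.0 kcal/mol.
NH2 at 180° is staggered. OCH3 at 0° is gauche with Br at 300° (0.9); OCH3 at 0° is gauche with SH at 60° (0.8); I at 120° is gauche with NH2 at 180° (1.0); I at 120° is gauche with SH at 60° (0.8). Total 3.5 kcal/mol.
NH2 at 240° is eclipsed. OCH3 at 0° is eclipsed with Br at 0° (2.2); I at 120° is eclipsed with SH at 120° (2.8); H at 240° is eclipsed with NH2 at 240° (1.3). Total 6.3 kcal/mol.
NH2 at 300° is staggered. OCH3 at 0° is gauche with NH2 at 300° (0.6); OCH3 at 0° is gauche with Br at 60° (0.9); I at 120° is gauche with Br at 60° (0.9); I at 120° is gauche with SH at 180° (0.8). Total 3.2 kcal/mol.
The maximum (7.1 kcal/mol) occurs with NH2 at 0°.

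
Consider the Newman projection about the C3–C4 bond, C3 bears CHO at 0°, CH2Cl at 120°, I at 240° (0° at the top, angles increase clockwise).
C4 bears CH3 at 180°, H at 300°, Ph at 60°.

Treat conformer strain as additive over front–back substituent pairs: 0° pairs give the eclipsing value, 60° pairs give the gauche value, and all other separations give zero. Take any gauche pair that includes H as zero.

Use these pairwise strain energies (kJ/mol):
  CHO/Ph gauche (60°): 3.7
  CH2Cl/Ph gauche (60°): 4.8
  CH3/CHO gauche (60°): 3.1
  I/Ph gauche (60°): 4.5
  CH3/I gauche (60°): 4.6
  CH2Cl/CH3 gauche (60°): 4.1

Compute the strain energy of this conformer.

This conformer (staggered): CHO–Ph gauche, CH2Cl–CH3 gauche, CH2Cl–Ph gauche, I–CH3 gauche; 3.7 + 4.1 + 4.8 + 4.6 = 17.2 kJ/mol.

17.2 kJ/mol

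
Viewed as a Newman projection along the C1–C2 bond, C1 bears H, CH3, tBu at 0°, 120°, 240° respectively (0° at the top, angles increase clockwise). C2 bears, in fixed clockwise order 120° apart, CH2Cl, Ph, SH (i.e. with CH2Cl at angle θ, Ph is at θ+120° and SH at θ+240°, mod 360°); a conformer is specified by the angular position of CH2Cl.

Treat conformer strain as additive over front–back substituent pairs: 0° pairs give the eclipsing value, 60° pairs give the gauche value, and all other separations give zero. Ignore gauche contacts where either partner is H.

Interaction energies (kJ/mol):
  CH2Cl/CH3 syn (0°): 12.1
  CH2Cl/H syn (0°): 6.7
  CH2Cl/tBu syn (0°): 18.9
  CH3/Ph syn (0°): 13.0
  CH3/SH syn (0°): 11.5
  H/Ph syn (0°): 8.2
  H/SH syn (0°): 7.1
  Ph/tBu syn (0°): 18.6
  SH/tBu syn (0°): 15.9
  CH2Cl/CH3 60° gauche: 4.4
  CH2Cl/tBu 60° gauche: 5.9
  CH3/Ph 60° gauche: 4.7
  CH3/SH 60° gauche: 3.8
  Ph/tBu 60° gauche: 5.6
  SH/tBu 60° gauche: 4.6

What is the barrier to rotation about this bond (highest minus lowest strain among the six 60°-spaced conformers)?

CH2Cl at 0° (eclipsed): H(0°)/CH2Cl(0°) eclipsed 6.7; CH3(120°)/Ph(120°) eclipsed 13.0; tBu(240°)/SH(240°) eclipsed 15.9 → 35.6 kJ/mol.
CH2Cl at 60° (staggered): CH3(120°)/CH2Cl(60°) gauche 4.4; CH3(120°)/Ph(180°) gauche 4.7; tBu(240°)/Ph(180°) gauche 5.6; tBu(240°)/SH(300°) gauche 4.6 → 19.3 kJ/mol.
CH2Cl at 120° (eclipsed): H(0°)/SH(0°) eclipsed 7.1; CH3(120°)/CH2Cl(120°) eclipsed 12.1; tBu(240°)/Ph(240°) eclipsed 18.6 → 37.8 kJ/mol.
CH2Cl at 180° (staggered): CH3(120°)/CH2Cl(180°) gauche 4.4; CH3(120°)/SH(60°) gauche 3.8; tBu(240°)/CH2Cl(180°) gauche 5.9; tBu(240°)/Ph(300°) gauche 5.6 → 19.7 kJ/mol.
CH2Cl at 240° (eclipsed): H(0°)/Ph(0°) eclipsed 8.2; CH3(120°)/SH(120°) eclipsed 11.5; tBu(240°)/CH2Cl(240°) eclipsed 18.9 → 38.6 kJ/mol.
CH2Cl at 300° (staggered): CH3(120°)/Ph(60°) gauche 4.7; CH3(120°)/SH(180°) gauche 3.8; tBu(240°)/CH2Cl(300°) gauche 5.9; tBu(240°)/SH(180°) gauche 4.6 → 19.0 kJ/mol.
Max at 240° (38.6 kJ/mol), min at 300° (19.0 kJ/mol); barrier = 19.6 kJ/mol.

19.6 kJ/mol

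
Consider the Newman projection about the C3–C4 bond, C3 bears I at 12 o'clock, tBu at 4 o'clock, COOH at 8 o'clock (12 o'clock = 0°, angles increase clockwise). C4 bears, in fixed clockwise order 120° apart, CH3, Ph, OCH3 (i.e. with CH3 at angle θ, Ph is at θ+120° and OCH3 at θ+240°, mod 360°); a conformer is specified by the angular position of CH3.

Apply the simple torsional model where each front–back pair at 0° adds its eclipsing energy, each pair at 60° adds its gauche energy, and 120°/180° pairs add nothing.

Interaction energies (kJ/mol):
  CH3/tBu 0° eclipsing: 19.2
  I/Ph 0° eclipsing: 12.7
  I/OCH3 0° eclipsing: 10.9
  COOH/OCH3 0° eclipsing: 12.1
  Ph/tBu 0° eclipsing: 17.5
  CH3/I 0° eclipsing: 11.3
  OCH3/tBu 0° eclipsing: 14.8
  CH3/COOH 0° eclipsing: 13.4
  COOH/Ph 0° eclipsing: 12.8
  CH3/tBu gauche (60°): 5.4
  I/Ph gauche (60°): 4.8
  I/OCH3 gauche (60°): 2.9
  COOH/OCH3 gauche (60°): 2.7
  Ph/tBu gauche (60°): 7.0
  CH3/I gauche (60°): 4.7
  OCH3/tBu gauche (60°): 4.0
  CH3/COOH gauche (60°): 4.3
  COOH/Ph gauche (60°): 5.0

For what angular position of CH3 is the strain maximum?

120°

CH3 at 0° (eclipsed): I–CH3 eclipsed, tBu–Ph eclipsed, COOH–OCH3 eclipsed; 11.3 + 17.5 + 12.1 = 40.9 kJ/mol.
CH3 at 60° (staggered): I–CH3 gauche, I–OCH3 gauche, tBu–CH3 gauche, tBu–Ph gauche, COOH–Ph gauche, COOH–OCH3 gauche; 4.7 + 2.9 + 5.4 + 7.0 + 5.0 + 2.7 = 27.7 kJ/mol.
CH3 at 120° (eclipsed): I–OCH3 eclipsed, tBu–CH3 eclipsed, COOH–Ph eclipsed; 10.9 + 19.2 + 12.8 = 42.9 kJ/mol.
CH3 at 180° (staggered): I–Ph gauche, I–OCH3 gauche, tBu–CH3 gauche, tBu–OCH3 gauche, COOH–CH3 gauche, COOH–Ph gauche; 4.8 + 2.9 + 5.4 + 4.0 + 4.3 + 5.0 = 26.4 kJ/mol.
CH3 at 240° (eclipsed): I–Ph eclipsed, tBu–OCH3 eclipsed, COOH–CH3 eclipsed; 12.7 + 14.8 + 13.4 = 40.9 kJ/mol.
CH3 at 300° (staggered): I–CH3 gauche, I–Ph gauche, tBu–Ph gauche, tBu–OCH3 gauche, COOH–CH3 gauche, COOH–OCH3 gauche; 4.7 + 4.8 + 7.0 + 4.0 + 4.3 + 2.7 = 27.5 kJ/mol.
The maximum (42.9 kJ/mol) occurs with CH3 at 120°.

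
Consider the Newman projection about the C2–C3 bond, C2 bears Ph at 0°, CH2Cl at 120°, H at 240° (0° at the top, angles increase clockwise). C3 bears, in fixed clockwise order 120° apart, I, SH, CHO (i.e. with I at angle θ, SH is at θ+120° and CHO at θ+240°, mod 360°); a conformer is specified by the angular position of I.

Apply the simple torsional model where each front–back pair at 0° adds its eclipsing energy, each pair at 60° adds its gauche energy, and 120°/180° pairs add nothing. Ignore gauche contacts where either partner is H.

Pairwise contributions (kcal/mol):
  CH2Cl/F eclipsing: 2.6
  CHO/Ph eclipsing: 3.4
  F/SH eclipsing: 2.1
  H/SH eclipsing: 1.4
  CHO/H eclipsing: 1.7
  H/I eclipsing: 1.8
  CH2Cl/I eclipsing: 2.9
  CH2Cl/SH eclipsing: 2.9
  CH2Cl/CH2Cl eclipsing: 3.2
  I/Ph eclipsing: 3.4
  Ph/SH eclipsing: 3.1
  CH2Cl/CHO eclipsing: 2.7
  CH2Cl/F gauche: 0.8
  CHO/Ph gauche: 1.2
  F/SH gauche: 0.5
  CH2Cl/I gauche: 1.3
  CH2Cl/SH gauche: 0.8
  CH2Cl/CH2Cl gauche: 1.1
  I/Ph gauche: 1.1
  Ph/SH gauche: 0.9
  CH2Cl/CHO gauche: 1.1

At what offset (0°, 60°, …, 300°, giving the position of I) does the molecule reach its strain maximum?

0°

I at 0° (eclipsed): Ph–I eclipsed, CH2Cl–SH eclipsed, H–CHO eclipsed; 3.4 + 2.9 + 1.7 = 8.0 kcal/mol.
I at 60° (staggered): Ph–I gauche, Ph–CHO gauche, CH2Cl–I gauche, CH2Cl–SH gauche; 1.1 + 1.2 + 1.3 + 0.8 = 4.4 kcal/mol.
I at 120° (eclipsed): Ph–CHO eclipsed, CH2Cl–I eclipsed, H–SH eclipsed; 3.4 + 2.9 + 1.4 = 7.7 kcal/mol.
I at 180° (staggered): Ph–SH gauche, Ph–CHO gauche, CH2Cl–I gauche, CH2Cl–CHO gauche; 0.9 + 1.2 + 1.3 + 1.1 = 4.5 kcal/mol.
I at 240° (eclipsed): Ph–SH eclipsed, CH2Cl–CHO eclipsed, H–I eclipsed; 3.1 + 2.7 + 1.8 = 7.6 kcal/mol.
I at 300° (staggered): Ph–I gauche, Ph–SH gauche, CH2Cl–SH gauche, CH2Cl–CHO gauche; 1.1 + 0.9 + 0.8 + 1.1 = 3.9 kcal/mol.
The maximum (8.0 kcal/mol) occurs with I at 0°.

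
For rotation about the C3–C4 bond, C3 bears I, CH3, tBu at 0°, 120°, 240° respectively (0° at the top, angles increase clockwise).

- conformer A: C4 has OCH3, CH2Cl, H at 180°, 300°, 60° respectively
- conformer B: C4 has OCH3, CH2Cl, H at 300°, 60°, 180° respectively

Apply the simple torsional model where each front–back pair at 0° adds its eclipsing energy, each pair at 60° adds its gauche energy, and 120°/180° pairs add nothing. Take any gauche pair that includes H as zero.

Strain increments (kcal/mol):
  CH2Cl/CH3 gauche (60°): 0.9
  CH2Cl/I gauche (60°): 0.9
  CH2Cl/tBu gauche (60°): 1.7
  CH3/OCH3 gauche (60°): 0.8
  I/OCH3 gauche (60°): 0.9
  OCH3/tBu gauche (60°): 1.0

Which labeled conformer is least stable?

A

A (staggered): I–CH2Cl gauche, CH3–OCH3 gauche, tBu–OCH3 gauche, tBu–CH2Cl gauche; 0.9 + 0.8 + 1.0 + 1.7 = 4.4 kcal/mol.
B (staggered): I–OCH3 gauche, I–CH2Cl gauche, CH3–CH2Cl gauche, tBu–OCH3 gauche; 0.9 + 0.9 + 0.9 + 1.0 = 3.7 kcal/mol.
A has the highest total (4.4 kcal/mol).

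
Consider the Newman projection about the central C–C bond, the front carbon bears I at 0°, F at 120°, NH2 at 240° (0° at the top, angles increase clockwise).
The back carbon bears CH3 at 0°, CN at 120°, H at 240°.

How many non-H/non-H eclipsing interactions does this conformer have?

Non-H eclipsing pairs: I(0°)/CH3(0°); F(120°)/CN(120°) — 2 interactions.

2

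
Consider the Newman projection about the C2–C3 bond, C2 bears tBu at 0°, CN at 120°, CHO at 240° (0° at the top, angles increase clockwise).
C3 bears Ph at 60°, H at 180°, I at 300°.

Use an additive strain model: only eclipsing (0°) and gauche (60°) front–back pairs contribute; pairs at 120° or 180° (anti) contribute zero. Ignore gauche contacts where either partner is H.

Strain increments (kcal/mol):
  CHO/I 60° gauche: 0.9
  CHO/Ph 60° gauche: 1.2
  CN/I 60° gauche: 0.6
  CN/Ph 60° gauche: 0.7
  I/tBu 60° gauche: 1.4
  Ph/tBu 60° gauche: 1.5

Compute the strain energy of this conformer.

This conformer (staggered): tBu–Ph gauche, tBu–I gauche, CN–Ph gauche, CHO–I gauche; 1.5 + 1.4 + 0.7 + 0.9 = 4.5 kcal/mol.

4.5 kcal/mol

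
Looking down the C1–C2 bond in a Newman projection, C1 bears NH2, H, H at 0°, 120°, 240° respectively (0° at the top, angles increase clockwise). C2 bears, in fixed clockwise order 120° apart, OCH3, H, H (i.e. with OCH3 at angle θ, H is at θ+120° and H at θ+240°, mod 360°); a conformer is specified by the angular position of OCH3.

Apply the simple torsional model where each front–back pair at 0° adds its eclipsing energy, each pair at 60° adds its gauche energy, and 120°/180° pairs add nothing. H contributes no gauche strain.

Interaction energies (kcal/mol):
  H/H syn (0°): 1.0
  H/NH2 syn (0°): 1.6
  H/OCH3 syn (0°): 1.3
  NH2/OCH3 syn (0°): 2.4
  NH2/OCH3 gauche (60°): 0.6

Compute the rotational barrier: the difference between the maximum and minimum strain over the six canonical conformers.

OCH3 at 0° is eclipsed. NH2 at 0° is eclipsed with OCH3 at 0° (2.4); H at 120° is eclipsed with H at 120° (1.0); H at 240° is eclipsed with H at 240° (1.0). Total 4.4 kcal/mol.
OCH3 at 60° is staggered. NH2 at 0° is gauche with OCH3 at 60° (0.6). Total 0.6 kcal/mol.
OCH3 at 120° is eclipsed. NH2 at 0° is eclipsed with H at 0° (1.6); H at 120° is eclipsed with OCH3 at 120° (1.3); H at 240° is eclipsed with H at 240° (1.0). Total 3.9 kcal/mol.
OCH3 at 180° (staggered): no non-H gauche contacts → 0.0 kcal/mol.
OCH3 at 240° is eclipsed. NH2 at 0° is eclipsed with H at 0° (1.6); H at 120° is eclipsed with H at 120° (1.0); H at 240° is eclipsed with OCH3 at 240° (1.3). Total 3.9 kcal/mol.
OCH3 at 300° is staggered. NH2 at 0° is gauche with OCH3 at 300° (0.6). Total 0.6 kcal/mol.
Max at 0° (4.4 kcal/mol), min at 180° (0.0 kcal/mol); barrier = 4.4 kcal/mol.

4.4 kcal/mol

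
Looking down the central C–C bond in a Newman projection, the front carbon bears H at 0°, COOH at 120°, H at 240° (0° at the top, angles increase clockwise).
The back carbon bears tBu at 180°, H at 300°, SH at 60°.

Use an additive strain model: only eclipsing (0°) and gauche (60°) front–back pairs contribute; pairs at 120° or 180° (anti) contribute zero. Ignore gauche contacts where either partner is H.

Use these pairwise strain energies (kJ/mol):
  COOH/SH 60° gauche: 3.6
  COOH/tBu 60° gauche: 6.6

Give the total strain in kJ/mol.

10.2 kJ/mol

This conformer (staggered): COOH–tBu gauche, COOH–SH gauche; 6.6 + 3.6 = 10.2 kJ/mol.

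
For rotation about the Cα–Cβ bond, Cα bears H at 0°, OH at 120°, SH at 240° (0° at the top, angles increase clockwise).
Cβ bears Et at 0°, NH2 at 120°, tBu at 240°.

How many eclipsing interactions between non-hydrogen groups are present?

Non-H eclipsing pairs: OH(120°)/NH2(120°); SH(240°)/tBu(240°) — 2 interactions.

2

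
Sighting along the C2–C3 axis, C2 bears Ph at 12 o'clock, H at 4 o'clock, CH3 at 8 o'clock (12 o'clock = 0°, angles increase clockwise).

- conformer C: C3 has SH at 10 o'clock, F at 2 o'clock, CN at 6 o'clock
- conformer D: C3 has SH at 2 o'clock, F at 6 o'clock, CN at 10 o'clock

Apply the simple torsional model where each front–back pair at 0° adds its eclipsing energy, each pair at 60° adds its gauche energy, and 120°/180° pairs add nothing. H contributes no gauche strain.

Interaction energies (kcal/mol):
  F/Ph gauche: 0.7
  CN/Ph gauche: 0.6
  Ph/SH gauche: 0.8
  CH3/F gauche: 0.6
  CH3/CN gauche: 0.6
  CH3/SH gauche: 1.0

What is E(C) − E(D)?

C is staggered. Ph at 0° is gauche with SH at 300° (0.8); Ph at 0° is gauche with F at 60° (0.7); CH3 at 240° is gauche with SH at 300° (1.0); CH3 at 240° is gauche with CN at 180° (0.6). Total 3.1 kcal/mol.
D is staggered. Ph at 0° is gauche with SH at 60° (0.8); Ph at 0° is gauche with CN at 300° (0.6); CH3 at 240° is gauche with F at 180° (0.6); CH3 at 240° is gauche with CN at 300° (0.6). Total 2.6 kcal/mol.
E(C) − E(D) = 3.1 − 2.6 = +0.5 kcal/mol.

+0.5 kcal/mol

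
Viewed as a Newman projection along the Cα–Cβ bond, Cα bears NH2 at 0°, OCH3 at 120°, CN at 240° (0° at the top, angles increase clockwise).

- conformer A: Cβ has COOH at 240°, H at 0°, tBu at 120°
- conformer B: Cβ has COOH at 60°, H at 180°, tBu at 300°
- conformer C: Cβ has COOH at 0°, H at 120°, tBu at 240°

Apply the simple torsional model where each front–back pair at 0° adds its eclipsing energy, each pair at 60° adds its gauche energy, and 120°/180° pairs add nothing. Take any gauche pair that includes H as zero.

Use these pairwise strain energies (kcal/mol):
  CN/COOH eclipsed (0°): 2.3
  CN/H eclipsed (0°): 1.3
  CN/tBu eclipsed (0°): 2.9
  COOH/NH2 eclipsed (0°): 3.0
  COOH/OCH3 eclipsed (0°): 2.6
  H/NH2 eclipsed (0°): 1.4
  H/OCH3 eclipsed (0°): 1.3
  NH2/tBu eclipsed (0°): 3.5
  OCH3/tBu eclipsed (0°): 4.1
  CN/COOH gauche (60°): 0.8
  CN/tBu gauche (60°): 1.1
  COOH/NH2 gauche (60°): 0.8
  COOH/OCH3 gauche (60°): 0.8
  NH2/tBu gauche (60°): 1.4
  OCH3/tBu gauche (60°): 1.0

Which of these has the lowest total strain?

A (eclipsed): NH2(0°)/H(0°) eclipsed 1.4; OCH3(120°)/tBu(120°) eclipsed 4.1; CN(240°)/COOH(240°) eclipsed 2.3 → 7.8 kcal/mol.
B (staggered): NH2(0°)/COOH(60°) gauche 0.8; NH2(0°)/tBu(300°) gauche 1.4; OCH3(120°)/COOH(60°) gauche 0.8; CN(240°)/tBu(300°) gauche 1.1 → 4.1 kcal/mol.
C (eclipsed): NH2(0°)/COOH(0°) eclipsed 3.0; OCH3(120°)/H(120°) eclipsed 1.3; CN(240°)/tBu(240°) eclipsed 2.9 → 7.2 kcal/mol.
B has the lowest total (4.1 kcal/mol).

B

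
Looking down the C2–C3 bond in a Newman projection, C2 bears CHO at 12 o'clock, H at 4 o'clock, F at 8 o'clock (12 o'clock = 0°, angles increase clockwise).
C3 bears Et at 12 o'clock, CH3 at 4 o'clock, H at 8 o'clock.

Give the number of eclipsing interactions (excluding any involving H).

Non-H eclipsing pairs: CHO(0°)/Et(0°) — 1 interaction.

1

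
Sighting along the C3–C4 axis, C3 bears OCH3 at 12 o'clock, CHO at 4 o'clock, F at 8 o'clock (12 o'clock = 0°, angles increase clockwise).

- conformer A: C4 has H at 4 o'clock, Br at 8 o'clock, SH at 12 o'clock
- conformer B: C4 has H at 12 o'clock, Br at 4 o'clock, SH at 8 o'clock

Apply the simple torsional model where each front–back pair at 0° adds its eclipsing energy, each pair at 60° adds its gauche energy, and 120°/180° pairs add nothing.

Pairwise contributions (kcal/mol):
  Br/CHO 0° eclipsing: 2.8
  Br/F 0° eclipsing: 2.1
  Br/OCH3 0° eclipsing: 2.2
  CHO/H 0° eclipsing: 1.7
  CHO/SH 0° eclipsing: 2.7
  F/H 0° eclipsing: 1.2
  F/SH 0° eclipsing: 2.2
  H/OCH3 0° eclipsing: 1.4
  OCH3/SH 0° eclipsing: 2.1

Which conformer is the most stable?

A

A (eclipsed): OCH3(0°)/SH(0°) eclipsed 2.1; CHO(120°)/H(120°) eclipsed 1.7; F(240°)/Br(240°) eclipsed 2.1 → 5.9 kcal/mol.
B (eclipsed): OCH3(0°)/H(0°) eclipsed 1.4; CHO(120°)/Br(120°) eclipsed 2.8; F(240°)/SH(240°) eclipsed 2.2 → 6.4 kcal/mol.
A has the lowest total (5.9 kcal/mol).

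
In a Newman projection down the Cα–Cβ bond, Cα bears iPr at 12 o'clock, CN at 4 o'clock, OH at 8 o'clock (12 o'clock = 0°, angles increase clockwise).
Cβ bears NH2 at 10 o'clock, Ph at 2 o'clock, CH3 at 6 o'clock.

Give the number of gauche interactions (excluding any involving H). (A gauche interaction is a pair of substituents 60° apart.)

Non-H gauche pairs: iPr(0°)/NH2(300°); iPr(0°)/Ph(60°); CN(120°)/Ph(60°); CN(120°)/CH3(180°); OH(240°)/NH2(300°); OH(240°)/CH3(180°) — 6 interactions.

6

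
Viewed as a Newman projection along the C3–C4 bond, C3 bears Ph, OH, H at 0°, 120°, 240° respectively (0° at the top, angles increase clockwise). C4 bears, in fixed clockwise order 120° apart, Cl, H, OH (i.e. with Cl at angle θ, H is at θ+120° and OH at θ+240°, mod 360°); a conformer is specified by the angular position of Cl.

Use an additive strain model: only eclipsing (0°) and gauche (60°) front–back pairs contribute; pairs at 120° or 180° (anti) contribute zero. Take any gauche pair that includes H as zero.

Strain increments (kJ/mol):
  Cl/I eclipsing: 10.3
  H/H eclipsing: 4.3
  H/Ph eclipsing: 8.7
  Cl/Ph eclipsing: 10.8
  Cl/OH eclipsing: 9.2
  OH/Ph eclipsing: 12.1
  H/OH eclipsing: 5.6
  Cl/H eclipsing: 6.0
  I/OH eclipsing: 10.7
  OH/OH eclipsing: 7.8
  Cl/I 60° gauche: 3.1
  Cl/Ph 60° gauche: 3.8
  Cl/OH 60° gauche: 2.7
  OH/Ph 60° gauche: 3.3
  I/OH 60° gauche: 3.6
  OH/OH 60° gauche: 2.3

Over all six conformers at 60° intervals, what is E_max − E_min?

19.5 kJ/mol

Cl at 0° is eclipsed. Ph at 0° is eclipsed with Cl at 0° (10.8); OH at 120° is eclipsed with H at 120° (5.6); H at 240° is eclipsed with OH at 240° (5.6). Total 22.0 kJ/mol.
Cl at 60° is staggered. Ph at 0° is gauche with Cl at 60° (3.8); Ph at 0° is gauche with OH at 300° (3.3); OH at 120° is gauche with Cl at 60° (2.7). Total 9.8 kJ/mol.
Cl at 120° is eclipsed. Ph at 0° is eclipsed with OH at 0° (12.1); OH at 120° is eclipsed with Cl at 120° (9.2); H at 240° is eclipsed with H at 240° (4.3). Total 25.6 kJ/mol.
Cl at 180° is staggered. Ph at 0° is gauche with OH at 60° (3.3); OH at 120° is gauche with Cl at 180° (2.7); OH at 120° is gauche with OH at 60° (2.3). Total 8.3 kJ/mol.
Cl at 240° is eclipsed. Ph at 0° is eclipsed with H at 0° (8.7); OH at 120° is eclipsed with OH at 120° (7.8); H at 240° is eclipsed with Cl at 240° (6.0). Total 22.5 kJ/mol.
Cl at 300° is staggered. Ph at 0° is gauche with Cl at 300° (3.8); OH at 120° is gauche with OH at 180° (2.3). Total 6.1 kJ/mol.
Max at 120° (25.6 kJ/mol), min at 300° (6.1 kJ/mol); barrier = 19.5 kJ/mol.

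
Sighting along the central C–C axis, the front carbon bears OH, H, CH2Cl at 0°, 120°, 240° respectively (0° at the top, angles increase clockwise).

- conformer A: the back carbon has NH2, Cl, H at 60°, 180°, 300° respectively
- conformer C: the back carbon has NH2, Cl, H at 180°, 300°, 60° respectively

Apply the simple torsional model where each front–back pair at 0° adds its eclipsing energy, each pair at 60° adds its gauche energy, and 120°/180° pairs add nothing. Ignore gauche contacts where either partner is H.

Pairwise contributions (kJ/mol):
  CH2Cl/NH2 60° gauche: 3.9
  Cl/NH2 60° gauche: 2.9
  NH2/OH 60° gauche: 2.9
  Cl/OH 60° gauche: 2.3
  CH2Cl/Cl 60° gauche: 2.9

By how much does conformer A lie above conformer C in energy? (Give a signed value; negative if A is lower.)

A (staggered): OH–NH2 gauche, CH2Cl–Cl gauche; 2.9 + 2.9 = 5.8 kJ/mol.
C (staggered): OH–Cl gauche, CH2Cl–NH2 gauche, CH2Cl–Cl gauche; 2.3 + 3.9 + 2.9 = 9.1 kJ/mol.
E(A) − E(C) = 5.8 − 9.1 = -3.3 kJ/mol.

-3.3 kJ/mol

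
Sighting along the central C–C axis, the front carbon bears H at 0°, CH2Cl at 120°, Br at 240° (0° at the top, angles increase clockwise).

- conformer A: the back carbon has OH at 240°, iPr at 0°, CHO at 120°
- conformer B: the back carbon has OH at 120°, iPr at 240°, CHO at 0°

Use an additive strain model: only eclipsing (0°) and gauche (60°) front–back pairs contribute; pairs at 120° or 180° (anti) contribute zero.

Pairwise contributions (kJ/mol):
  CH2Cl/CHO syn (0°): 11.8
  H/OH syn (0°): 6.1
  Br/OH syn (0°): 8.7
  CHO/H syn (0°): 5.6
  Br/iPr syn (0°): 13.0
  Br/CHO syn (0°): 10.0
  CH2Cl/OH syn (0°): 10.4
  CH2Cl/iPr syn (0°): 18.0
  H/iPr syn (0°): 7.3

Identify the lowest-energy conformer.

A (eclipsed): H(0°)/iPr(0°) eclipsed 7.3; CH2Cl(120°)/CHO(120°) eclipsed 11.8; Br(240°)/OH(240°) eclipsed 8.7 → 27.8 kJ/mol.
B (eclipsed): H(0°)/CHO(0°) eclipsed 5.6; CH2Cl(120°)/OH(120°) eclipsed 10.4; Br(240°)/iPr(240°) eclipsed 13.0 → 29.0 kJ/mol.
A has the lowest total (27.8 kJ/mol).

A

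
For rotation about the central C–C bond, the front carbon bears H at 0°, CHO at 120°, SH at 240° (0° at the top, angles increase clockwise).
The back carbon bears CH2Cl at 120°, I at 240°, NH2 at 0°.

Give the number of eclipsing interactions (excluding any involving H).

2

Non-H eclipsing pairs: CHO(120°)/CH2Cl(120°); SH(240°)/I(240°) — 2 interactions.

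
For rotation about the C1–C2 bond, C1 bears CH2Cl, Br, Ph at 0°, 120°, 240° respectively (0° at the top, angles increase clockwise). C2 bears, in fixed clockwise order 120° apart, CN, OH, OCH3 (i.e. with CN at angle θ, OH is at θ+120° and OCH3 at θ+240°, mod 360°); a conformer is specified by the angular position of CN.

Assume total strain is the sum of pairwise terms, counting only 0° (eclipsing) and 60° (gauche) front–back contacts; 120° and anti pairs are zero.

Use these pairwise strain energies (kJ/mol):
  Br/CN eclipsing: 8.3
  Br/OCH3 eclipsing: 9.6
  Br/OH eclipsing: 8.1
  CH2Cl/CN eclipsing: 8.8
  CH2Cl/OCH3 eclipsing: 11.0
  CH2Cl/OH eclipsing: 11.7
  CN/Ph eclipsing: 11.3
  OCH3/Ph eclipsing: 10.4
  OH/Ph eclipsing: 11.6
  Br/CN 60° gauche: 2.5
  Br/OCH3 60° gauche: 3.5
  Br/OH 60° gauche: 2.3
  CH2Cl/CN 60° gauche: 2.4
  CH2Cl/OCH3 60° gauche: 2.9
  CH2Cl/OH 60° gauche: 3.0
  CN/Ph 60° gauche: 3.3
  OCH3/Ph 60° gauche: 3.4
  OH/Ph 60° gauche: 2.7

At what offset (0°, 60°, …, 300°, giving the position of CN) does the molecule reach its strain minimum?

CN at 0° is eclipsed. CH2Cl at 0° is eclipsed with CN at 0° (8.8); Br at 120° is eclipsed with OH at 120° (8.1); Ph at 240° is eclipsed with OCH3 at 240° (10.4). Total 27.3 kJ/mol.
CN at 60° is staggered. CH2Cl at 0° is gauche with CN at 60° (2.4); CH2Cl at 0° is gauche with OCH3 at 300° (2.9); Br at 120° is gauche with CN at 60° (2.5); Br at 120° is gauche with OH at 180° (2.3); Ph at 240° is gauche with OH at 180° (2.7); Ph at 240° is gauche with OCH3 at 300° (3.4). Total 16.2 kJ/mol.
CN at 120° is eclipsed. CH2Cl at 0° is eclipsed with OCH3 at 0° (11.0); Br at 120° is eclipsed with CN at 120° (8.3); Ph at 240° is eclipsed with OH at 240° (11.6). Total 30.9 kJ/mol.
CN at 180° is staggered. CH2Cl at 0° is gauche with OH at 300° (3.0); CH2Cl at 0° is gauche with OCH3 at 60° (2.9); Br at 120° is gauche with CN at 180° (2.5); Br at 120° is gauche with OCH3 at 60° (3.5); Ph at 240° is gauche with CN at 180° (3.3); Ph at 240° is gauche with OH at 300° (2.7). Total 17.9 kJ/mol.
CN at 240° is eclipsed. CH2Cl at 0° is eclipsed with OH at 0° (11.7); Br at 120° is eclipsed with OCH3 at 120° (9.6); Ph at 240° is eclipsed with CN at 240° (11.3). Total 32.6 kJ/mol.
CN at 300° is staggered. CH2Cl at 0° is gauche with CN at 300° (2.4); CH2Cl at 0° is gauche with OH at 60° (3.0); Br at 120° is gauche with OH at 60° (2.3); Br at 120° is gauche with OCH3 at 180° (3.5); Ph at 240° is gauche with CN at 300° (3.3); Ph at 240° is gauche with OCH3 at 180° (3.4). Total 17.9 kJ/mol.
The minimum (16.2 kJ/mol) occurs with CN at 60°.

60°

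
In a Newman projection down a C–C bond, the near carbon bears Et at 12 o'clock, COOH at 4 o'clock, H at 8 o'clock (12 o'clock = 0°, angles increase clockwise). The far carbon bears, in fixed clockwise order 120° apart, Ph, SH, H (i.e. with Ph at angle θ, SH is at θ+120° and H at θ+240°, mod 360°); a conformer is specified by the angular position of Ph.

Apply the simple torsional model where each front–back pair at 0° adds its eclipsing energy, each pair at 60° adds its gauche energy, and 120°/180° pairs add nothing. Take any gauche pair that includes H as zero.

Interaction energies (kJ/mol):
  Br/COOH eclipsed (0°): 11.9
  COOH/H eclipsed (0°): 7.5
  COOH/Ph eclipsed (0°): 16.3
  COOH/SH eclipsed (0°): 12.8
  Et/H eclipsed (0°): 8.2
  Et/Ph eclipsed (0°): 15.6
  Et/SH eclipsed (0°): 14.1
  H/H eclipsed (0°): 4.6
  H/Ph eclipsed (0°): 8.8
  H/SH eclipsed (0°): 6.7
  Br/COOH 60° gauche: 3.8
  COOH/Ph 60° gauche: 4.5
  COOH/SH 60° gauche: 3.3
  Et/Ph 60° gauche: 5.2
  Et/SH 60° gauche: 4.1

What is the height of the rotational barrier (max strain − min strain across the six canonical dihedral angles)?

Ph at 0° (eclipsed): Et–Ph eclipsed, COOH–SH eclipsed, H–H eclipsed; 15.6 + 12.8 + 4.6 = 33.0 kJ/mol.
Ph at 60° (staggered): Et–Ph gauche, COOH–Ph gauche, COOH–SH gauche; 5.2 + 4.5 + 3.3 = 13.0 kJ/mol.
Ph at 120° (eclipsed): Et–H eclipsed, COOH–Ph eclipsed, H–SH eclipsed; 8.2 + 16.3 + 6.7 = 31.2 kJ/mol.
Ph at 180° (staggered): Et–SH gauche, COOH–Ph gauche; 4.1 + 4.5 = 8.6 kJ/mol.
Ph at 240° (eclipsed): Et–SH eclipsed, COOH–H eclipsed, H–Ph eclipsed; 14.1 + 7.5 + 8.8 = 30.4 kJ/mol.
Ph at 300° (staggered): Et–Ph gauche, Et–SH gauche, COOH–SH gauche; 5.2 + 4.1 + 3.3 = 12.6 kJ/mol.
Max at 0° (33.0 kJ/mol), min at 180° (8.6 kJ/mol); barrier = 24.4 kJ/mol.

24.4 kJ/mol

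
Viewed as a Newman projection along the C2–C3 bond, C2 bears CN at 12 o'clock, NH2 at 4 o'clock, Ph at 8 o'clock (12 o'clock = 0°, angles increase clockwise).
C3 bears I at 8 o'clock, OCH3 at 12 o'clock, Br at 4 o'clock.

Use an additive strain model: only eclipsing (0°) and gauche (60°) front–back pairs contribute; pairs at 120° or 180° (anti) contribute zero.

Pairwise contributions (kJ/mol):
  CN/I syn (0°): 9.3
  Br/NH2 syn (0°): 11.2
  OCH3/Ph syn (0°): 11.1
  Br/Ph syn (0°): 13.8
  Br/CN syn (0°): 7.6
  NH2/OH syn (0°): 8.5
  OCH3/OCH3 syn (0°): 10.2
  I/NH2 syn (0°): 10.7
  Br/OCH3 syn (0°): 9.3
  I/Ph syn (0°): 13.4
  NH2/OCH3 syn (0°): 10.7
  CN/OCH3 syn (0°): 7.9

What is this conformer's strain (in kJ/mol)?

This conformer (eclipsed): CN(0°)/OCH3(0°) eclipsed 7.9; NH2(120°)/Br(120°) eclipsed 11.2; Ph(240°)/I(240°) eclipsed 13.4 → 32.5 kJ/mol.

32.5 kJ/mol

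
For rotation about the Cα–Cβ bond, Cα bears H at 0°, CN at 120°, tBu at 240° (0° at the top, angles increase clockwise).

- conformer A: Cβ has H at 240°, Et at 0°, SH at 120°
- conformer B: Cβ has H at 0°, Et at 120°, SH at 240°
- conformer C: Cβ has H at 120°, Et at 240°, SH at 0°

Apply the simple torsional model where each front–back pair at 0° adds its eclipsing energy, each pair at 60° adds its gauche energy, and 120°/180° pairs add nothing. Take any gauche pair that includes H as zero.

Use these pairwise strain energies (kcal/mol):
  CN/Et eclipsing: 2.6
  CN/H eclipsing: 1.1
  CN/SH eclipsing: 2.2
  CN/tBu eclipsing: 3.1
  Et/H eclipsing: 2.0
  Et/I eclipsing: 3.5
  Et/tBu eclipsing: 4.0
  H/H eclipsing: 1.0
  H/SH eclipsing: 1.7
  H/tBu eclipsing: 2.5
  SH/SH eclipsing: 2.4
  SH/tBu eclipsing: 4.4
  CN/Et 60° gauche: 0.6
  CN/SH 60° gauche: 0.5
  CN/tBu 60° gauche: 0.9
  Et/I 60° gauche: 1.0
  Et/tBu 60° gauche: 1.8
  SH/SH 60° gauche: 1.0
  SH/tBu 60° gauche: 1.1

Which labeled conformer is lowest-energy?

A

A (eclipsed): H–Et eclipsed, CN–SH eclipsed, tBu–H eclipsed; 2.0 + 2.2 + 2.5 = 6.7 kcal/mol.
B (eclipsed): H–H eclipsed, CN–Et eclipsed, tBu–SH eclipsed; 1.0 + 2.6 + 4.4 = 8.0 kcal/mol.
C (eclipsed): H–SH eclipsed, CN–H eclipsed, tBu–Et eclipsed; 1.7 + 1.1 + 4.0 = 6.8 kcal/mol.
A has the lowest total (6.7 kcal/mol).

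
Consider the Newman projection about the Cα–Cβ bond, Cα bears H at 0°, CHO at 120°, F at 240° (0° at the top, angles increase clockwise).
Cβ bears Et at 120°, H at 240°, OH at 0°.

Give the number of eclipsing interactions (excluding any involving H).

1

Non-H eclipsing pairs: CHO(120°)/Et(120°) — 1 interaction.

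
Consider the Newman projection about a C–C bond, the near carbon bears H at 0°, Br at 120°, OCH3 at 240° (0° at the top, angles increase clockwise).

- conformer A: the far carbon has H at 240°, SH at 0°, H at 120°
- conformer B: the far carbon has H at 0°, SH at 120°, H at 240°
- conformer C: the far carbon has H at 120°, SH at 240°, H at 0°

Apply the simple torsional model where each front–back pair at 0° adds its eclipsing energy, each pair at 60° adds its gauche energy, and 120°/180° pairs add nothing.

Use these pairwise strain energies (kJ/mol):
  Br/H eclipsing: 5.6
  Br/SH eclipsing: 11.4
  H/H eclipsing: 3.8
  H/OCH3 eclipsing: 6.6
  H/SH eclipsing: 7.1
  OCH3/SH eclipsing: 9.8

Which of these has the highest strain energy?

B

A is eclipsed. H at 0° is eclipsed with SH at 0° (7.1); Br at 120° is eclipsed with H at 120° (5.6); OCH3 at 240° is eclipsed with H at 240° (6.6). Total 19.3 kJ/mol.
B is eclipsed. H at 0° is eclipsed with H at 0° (3.8); Br at 120° is eclipsed with SH at 120° (11.4); OCH3 at 240° is eclipsed with H at 240° (6.6). Total 21.8 kJ/mol.
C is eclipsed. H at 0° is eclipsed with H at 0° (3.8); Br at 120° is eclipsed with H at 120° (5.6); OCH3 at 240° is eclipsed with SH at 240° (9.8). Total 19.2 kJ/mol.
B has the highest total (21.8 kJ/mol).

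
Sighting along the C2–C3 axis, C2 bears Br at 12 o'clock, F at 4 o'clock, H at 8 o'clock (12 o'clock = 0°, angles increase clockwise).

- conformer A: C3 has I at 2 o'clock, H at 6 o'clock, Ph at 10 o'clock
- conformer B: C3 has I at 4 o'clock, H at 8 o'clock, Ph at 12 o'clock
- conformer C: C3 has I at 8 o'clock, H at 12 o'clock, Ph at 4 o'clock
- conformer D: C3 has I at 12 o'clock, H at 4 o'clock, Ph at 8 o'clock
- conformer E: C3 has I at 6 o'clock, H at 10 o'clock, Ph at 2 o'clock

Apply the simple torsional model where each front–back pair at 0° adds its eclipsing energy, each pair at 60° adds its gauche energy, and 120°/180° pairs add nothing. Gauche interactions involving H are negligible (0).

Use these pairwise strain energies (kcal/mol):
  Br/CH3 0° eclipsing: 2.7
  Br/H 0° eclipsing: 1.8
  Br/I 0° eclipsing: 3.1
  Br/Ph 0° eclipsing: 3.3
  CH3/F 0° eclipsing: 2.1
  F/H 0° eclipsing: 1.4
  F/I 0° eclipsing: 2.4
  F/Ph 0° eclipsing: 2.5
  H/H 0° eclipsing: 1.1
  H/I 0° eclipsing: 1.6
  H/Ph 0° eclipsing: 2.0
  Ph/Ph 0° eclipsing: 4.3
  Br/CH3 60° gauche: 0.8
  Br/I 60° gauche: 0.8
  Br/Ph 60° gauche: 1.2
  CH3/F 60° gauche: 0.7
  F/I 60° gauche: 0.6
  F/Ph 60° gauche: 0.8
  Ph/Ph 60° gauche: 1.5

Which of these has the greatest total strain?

B

A (staggered): Br–I gauche, Br–Ph gauche, F–I gauche; 0.8 + 1.2 + 0.6 = 2.6 kcal/mol.
B (eclipsed): Br–Ph eclipsed, F–I eclipsed, H–H eclipsed; 3.3 + 2.4 + 1.1 = 6.8 kcal/mol.
C (eclipsed): Br–H eclipsed, F–Ph eclipsed, H–I eclipsed; 1.8 + 2.5 + 1.6 = 5.9 kcal/mol.
D (eclipsed): Br–I eclipsed, F–H eclipsed, H–Ph eclipsed; 3.1 + 1.4 + 2.0 = 6.5 kcal/mol.
E (staggered): Br–Ph gauche, F–I gauche, F–Ph gauche; 1.2 + 0.6 + 0.8 = 2.6 kcal/mol.
B has the highest total (6.8 kcal/mol).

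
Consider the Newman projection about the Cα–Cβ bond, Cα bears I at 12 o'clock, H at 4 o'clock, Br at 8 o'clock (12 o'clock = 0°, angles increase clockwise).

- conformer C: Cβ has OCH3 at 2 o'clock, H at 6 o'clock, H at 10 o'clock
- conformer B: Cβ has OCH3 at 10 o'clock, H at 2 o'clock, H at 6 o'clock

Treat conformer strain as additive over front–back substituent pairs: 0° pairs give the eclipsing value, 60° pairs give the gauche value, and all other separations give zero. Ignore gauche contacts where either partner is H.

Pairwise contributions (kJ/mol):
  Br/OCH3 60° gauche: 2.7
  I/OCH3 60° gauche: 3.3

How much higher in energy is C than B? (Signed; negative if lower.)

C (staggered): I–OCH3 gauche; 3.3 = 3.3 kJ/mol.
B (staggered): I–OCH3 gauche, Br–OCH3 gauche; 3.3 + 2.7 = 6.0 kJ/mol.
E(C) − E(B) = 3.3 − 6.0 = -2.7 kJ/mol.

-2.7 kJ/mol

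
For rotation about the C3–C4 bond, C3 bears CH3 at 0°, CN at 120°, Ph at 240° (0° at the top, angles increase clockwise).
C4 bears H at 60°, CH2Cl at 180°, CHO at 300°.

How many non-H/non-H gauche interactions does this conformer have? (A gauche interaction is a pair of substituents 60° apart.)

4

Non-H gauche pairs: CH3(0°)/CHO(300°); CN(120°)/CH2Cl(180°); Ph(240°)/CH2Cl(180°); Ph(240°)/CHO(300°) — 4 interactions.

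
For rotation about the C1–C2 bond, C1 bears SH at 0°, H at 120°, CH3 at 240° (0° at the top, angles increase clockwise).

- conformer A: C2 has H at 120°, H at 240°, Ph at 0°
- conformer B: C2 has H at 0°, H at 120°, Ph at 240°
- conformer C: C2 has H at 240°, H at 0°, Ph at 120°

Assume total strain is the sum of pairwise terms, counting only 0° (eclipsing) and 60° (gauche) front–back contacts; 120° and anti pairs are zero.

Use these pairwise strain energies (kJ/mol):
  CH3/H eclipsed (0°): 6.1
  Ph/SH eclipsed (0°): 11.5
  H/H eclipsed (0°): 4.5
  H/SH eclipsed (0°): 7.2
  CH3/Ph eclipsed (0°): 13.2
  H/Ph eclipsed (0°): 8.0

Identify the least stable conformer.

A is eclipsed. SH at 0° is eclipsed with Ph at 0° (11.5); H at 120° is eclipsed with H at 120° (4.5); CH3 at 240° is eclipsed with H at 240° (6.1). Total 22.1 kJ/mol.
B is eclipsed. SH at 0° is eclipsed with H at 0° (7.2); H at 120° is eclipsed with H at 120° (4.5); CH3 at 240° is eclipsed with Ph at 240° (13.2). Total 24.9 kJ/mol.
C is eclipsed. SH at 0° is eclipsed with H at 0° (7.2); H at 120° is eclipsed with Ph at 120° (8.0); CH3 at 240° is eclipsed with H at 240° (6.1). Total 21.3 kJ/mol.
B has the highest total (24.9 kJ/mol).

B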